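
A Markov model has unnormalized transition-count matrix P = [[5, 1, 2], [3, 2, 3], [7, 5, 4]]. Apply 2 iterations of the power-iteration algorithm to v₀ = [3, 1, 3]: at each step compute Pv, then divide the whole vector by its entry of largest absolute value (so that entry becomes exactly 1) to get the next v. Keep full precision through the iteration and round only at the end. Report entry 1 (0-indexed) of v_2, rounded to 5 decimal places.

0.54187

Pv0 = (22.000000, 20.000000, 38.000000); divide by 38.000000 → v1 = (0.578947, 0.526316, 1.000000)
Pv1 = (5.421053, 5.789474, 10.684211); divide by 10.684211 → v2 = (0.507389, 0.541872, 1.000000)
Requested entry of v2: 220/406 = 0.54187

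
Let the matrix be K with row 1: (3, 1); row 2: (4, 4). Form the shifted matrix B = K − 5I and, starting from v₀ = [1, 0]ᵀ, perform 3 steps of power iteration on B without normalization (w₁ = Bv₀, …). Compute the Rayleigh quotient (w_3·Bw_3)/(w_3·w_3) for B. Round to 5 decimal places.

B = K − 5I has rows (-2, 1); (4, -1)
w1 = Bv₀ = ((-2)·1 + 1·0; 4·1 + (-1)·0) = (-2, 4)
w2 = Bw1 = ((-2)·(-2) + 1·4; 4·(-2) + (-1)·4) = (8, -12)
w3 = Bw2 = (-28, 44)
Bw3 = (100, -156)
w3·Bw3 = -9664; w3·w3 = 2720; μ ≈ -9664/2720 = -3.55294

-3.55294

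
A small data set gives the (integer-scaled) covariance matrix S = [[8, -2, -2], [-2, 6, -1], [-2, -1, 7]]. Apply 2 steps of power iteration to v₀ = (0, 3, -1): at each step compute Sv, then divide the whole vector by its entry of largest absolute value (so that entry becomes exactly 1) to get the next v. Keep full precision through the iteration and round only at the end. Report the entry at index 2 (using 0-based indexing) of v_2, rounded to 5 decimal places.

Sv0 = (-4.000000, 19.000000, -10.000000); divide by 19.000000 → v1 = (-0.210526, 1.000000, -0.526316)
Sv1 = (-2.631579, 6.947368, -4.263158); divide by 6.947368 → v2 = (-0.378788, 1.000000, -0.613636)
Requested entry of v2: -81/132 = -0.61364

-0.61364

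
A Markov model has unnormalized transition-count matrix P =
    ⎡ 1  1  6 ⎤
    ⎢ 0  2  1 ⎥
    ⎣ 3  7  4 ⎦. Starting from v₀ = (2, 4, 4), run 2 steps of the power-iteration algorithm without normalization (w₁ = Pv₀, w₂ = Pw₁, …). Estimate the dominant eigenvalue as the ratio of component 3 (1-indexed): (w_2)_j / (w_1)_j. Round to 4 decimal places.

w1 = Pv₀ = (1·2 + 1·4 + 6·4; 0·2 + 2·4 + 1·4; 3·2 + 7·4 + 4·4) = (30, 12, 50)
w2 = Pw1 = (1·30 + 1·12 + 6·50; 0·30 + 2·12 + 1·50; 3·30 + 7·12 + 4·50) = (342, 74, 374)
Ratio at component: 374 / 50 = 7.4800

7.4800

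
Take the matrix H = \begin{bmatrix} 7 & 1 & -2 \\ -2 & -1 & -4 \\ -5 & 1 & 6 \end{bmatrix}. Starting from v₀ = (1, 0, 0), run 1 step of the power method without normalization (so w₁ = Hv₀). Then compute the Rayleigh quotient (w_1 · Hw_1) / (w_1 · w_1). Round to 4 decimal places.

λ ≈ 9.2051

w1 = Hv₀ = (7·1 + 1·0 + (-2)·0; (-2)·1 + (-1)·0 + (-4)·0; (-5)·1 + 1·0 + 6·0) = (7, -2, -5)
Hw1 = (57, 8, -67)
w1·Hw1 = 7·57 + (-2)·8 + (-5)·(-67) = 718; w1·w1 = 7·7 + (-2)·(-2) + (-5)·(-5) = 78
λ ≈ 718/78 = 9.2051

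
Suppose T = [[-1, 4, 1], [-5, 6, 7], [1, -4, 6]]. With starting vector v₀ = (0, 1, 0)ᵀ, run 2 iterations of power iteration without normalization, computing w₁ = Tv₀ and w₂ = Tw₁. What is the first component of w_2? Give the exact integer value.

16

w1 = Tv₀ = ((-1)·0 + 4·1 + 1·0; (-5)·0 + 6·1 + 7·0; 1·0 + (-4)·1 + 6·0) = (4, 6, -4)
w2 = Tw1 = ((-1)·4 + 4·6 + 1·(-4); (-5)·4 + 6·6 + 7·(-4); 1·4 + (-4)·6 + 6·(-4)) = (16, -12, -44)
The requested component of w2 is 16.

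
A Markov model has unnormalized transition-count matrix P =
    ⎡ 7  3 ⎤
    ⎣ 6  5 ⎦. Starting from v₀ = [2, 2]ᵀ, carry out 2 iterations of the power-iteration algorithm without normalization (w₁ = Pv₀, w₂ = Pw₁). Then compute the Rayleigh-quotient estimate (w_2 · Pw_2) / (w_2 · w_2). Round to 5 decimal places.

λ ≈ 10.36305

w1 = Pv₀ = (20, 22)
w2 = Pw1 = (206, 230)
Pw2 = (2132, 2386)
w2·Pw2 = 206·2132 + 230·2386 = 987972; w2·w2 = 206·206 + 230·230 = 95336
λ ≈ 987972/95336 = 10.36305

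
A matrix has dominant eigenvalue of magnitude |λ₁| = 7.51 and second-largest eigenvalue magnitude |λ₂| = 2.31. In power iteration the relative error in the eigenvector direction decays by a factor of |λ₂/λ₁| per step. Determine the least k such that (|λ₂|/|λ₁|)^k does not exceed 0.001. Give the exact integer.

|λ₂/λ₁| = 2.31/7.51 = 0.30759
Need k ≥ ln(0.001) / ln(0.30759) = -6.9078 / -1.1790 ≈ 5.859
Smallest integer k satisfying the bound: 6

6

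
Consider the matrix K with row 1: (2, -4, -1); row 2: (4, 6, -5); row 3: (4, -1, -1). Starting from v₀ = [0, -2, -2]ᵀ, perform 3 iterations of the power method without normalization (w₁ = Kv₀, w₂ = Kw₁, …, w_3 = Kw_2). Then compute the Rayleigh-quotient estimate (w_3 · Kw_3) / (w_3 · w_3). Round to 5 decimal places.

λ ≈ 4.24784

w1 = Kv₀ = (2·0 + (-4)·(-2) + (-1)·(-2); 4·0 + 6·(-2) + (-5)·(-2); 4·0 + (-1)·(-2) + (-1)·(-2)) = (10, -2, 4)
w2 = Kw1 = (2·10 + (-4)·(-2) + (-1)·4; 4·10 + 6·(-2) + (-5)·4; 4·10 + (-1)·(-2) + (-1)·4) = (24, 8, 38)
w3 = Kw2 = (-22, -46, 50)
Kw3 = (90, -614, -92)
w3·Kw3 = (-22)·90 + (-46)·(-614) + 50·(-92) = 21664; w3·w3 = (-22)·(-22) + (-46)·(-46) + 50·50 = 5100
λ ≈ 21664/5100 = 4.24784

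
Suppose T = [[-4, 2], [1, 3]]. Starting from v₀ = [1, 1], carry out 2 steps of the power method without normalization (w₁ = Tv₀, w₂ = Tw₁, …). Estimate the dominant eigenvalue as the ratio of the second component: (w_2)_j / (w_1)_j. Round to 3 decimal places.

2.500

w1 = Tv₀ = (-2, 4)
w2 = Tw1 = (16, 10)
Ratio at component: 10 / 4 = 2.500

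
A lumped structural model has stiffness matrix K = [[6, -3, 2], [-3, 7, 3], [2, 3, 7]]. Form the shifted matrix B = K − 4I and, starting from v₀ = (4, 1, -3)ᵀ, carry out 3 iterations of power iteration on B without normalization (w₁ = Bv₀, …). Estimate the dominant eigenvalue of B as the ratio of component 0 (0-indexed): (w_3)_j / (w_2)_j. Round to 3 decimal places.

B = K − 4I has rows (2, -3, 2); (-3, 3, 3); (2, 3, 3)
w1 = Bv₀ = (2·4 + (-3)·1 + 2·(-3); (-3)·4 + 3·1 + 3·(-3); 2·4 + 3·1 + 3·(-3)) = (-1, -18, 2)
w2 = Bw1 = (2·(-1) + (-3)·(-18) + 2·2; (-3)·(-1) + 3·(-18) + 3·2; 2·(-1) + 3·(-18) + 3·2) = (56, -45, -50)
w3 = Bw2 = (147, -453, -173)
Ratio: 147/56 = 2.625

2.625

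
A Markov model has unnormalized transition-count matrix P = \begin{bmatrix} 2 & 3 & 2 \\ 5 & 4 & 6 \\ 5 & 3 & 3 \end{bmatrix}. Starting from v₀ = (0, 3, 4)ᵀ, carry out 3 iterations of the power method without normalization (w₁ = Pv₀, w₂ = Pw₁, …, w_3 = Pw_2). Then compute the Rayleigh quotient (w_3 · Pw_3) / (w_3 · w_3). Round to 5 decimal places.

w1 = Pv₀ = (2·0 + 3·3 + 2·4; 5·0 + 4·3 + 6·4; 5·0 + 3·3 + 3·4) = (17, 36, 21)
w2 = Pw1 = (2·17 + 3·36 + 2·21; 5·17 + 4·36 + 6·21; 5·17 + 3·36 + 3·21) = (184, 355, 256)
w3 = Pw2 = (1945, 3876, 2753)
Pw3 = (21024, 41747, 29612)
w3·Pw3 = 1945·21024 + 3876·41747 + 2753·29612 = 284224888; w3·w3 = 1945·1945 + 3876·3876 + 2753·2753 = 26385410
λ ≈ 284224888/26385410 = 10.77205

10.77205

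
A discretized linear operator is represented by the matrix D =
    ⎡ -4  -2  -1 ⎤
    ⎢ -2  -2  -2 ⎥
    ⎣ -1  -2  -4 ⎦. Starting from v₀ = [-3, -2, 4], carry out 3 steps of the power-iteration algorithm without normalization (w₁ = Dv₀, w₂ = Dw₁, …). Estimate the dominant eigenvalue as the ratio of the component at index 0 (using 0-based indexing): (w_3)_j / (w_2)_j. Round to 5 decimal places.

-4.00000

w1 = Dv₀ = (12, 2, -9)
w2 = Dw1 = (-43, -10, 20)
w3 = Dw2 = (172, 66, -17)
Ratio at component: 172 / -43 = -4.00000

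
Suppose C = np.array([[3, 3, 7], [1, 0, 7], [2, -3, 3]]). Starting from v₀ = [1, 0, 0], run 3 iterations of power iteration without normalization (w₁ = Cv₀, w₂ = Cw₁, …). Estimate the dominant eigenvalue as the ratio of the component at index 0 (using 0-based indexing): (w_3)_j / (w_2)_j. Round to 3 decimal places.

w1 = Cv₀ = (3, 1, 2)
w2 = Cw1 = (26, 17, 9)
w3 = Cw2 = (192, 89, 28)
Ratio at component: 192 / 26 = 7.385

λ ≈ 7.385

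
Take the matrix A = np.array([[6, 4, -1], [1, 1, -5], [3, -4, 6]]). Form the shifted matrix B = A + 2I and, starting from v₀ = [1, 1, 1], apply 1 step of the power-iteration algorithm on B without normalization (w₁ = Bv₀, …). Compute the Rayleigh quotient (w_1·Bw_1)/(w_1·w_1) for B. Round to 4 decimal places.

8.9181

B = A + 2I has rows (8, 4, -1); (1, 3, -5); (3, -4, 8)
w1 = Bv₀ = (11, -1, 7)
Bw1 = (77, -27, 93)
w1·Bw1 = 1525; w1·w1 = 171; μ ≈ 1525/171 = 8.9181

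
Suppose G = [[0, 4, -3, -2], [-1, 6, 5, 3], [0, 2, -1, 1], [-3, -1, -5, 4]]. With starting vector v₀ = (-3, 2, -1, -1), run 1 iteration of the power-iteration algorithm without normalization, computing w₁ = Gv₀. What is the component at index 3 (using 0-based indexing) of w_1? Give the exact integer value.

w1 = Gv₀ = (0·(-3) + 4·2 + (-3)·(-1) + (-2)·(-1); (-1)·(-3) + 6·2 + 5·(-1) + 3·(-1); 0·(-3) + 2·2 + (-1)·(-1) + 1·(-1); (-3)·(-3) + (-1)·2 + (-5)·(-1) + 4·(-1)) = (13, 7, 4, 8)
The requested component of w1 is 8.

8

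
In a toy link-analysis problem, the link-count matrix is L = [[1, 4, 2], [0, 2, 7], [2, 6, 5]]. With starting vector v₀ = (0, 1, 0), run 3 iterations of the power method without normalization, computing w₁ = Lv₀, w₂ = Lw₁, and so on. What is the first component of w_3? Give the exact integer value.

w1 = Lv₀ = (1·0 + 4·1 + 2·0; 0·0 + 2·1 + 7·0; 2·0 + 6·1 + 5·0) = (4, 2, 6)
w2 = Lw1 = (1·4 + 4·2 + 2·6; 0·4 + 2·2 + 7·6; 2·4 + 6·2 + 5·6) = (24, 46, 50)
w3 = Lw2 = (308, 442, 574)
The requested component of w3 is 308.

308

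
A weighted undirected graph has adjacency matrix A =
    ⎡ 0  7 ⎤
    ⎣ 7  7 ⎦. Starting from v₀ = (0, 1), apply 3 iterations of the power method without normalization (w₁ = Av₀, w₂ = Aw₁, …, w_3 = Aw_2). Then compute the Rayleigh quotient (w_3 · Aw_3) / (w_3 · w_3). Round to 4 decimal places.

w1 = Av₀ = (0·0 + 7·1; 7·0 + 7·1) = (7, 7)
w2 = Aw1 = (0·7 + 7·7; 7·7 + 7·7) = (49, 98)
w3 = Aw2 = (686, 1029)
Aw3 = (7203, 12005)
w3·Aw3 = 686·7203 + 1029·12005 = 17294403; w3·w3 = 686·686 + 1029·1029 = 1529437
λ ≈ 17294403/1529437 = 11.3077

11.3077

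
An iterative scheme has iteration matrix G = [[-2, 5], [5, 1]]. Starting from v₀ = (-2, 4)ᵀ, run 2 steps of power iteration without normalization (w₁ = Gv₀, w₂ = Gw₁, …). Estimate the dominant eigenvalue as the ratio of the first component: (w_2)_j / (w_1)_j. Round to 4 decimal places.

w1 = Gv₀ = ((-2)·(-2) + 5·4; 5·(-2) + 1·4) = (24, -6)
w2 = Gw1 = ((-2)·24 + 5·(-6); 5·24 + 1·(-6)) = (-78, 114)
Ratio at component: -78 / 24 = -3.2500

λ ≈ -3.2500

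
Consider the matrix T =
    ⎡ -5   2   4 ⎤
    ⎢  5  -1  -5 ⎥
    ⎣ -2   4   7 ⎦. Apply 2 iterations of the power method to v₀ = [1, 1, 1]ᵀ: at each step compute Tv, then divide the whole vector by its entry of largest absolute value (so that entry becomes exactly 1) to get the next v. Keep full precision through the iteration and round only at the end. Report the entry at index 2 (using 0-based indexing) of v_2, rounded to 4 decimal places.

1.0000

Tv0 = (1.00000, -1.00000, 9.00000); divide by 9.00000 → v1 = (0.11111, -0.11111, 1.00000)
Tv1 = (3.22222, -4.33333, 6.33333); divide by 6.33333 → v2 = (0.50877, -0.68421, 1.00000)
Requested entry of v2: 57/57 = 1.0000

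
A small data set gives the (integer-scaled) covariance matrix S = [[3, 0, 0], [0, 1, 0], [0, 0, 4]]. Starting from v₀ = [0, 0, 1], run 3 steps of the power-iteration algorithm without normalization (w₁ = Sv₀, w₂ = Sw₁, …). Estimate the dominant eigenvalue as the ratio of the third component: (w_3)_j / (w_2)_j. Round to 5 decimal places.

w1 = Sv₀ = (3·0 + 0·0 + 0·1; 0·0 + 1·0 + 0·1; 0·0 + 0·0 + 4·1) = (0, 0, 4)
w2 = Sw1 = (3·0 + 0·0 + 0·4; 0·0 + 1·0 + 0·4; 0·0 + 0·0 + 4·4) = (0, 0, 16)
w3 = Sw2 = (0, 0, 64)
Ratio at component: 64 / 16 = 4.00000

λ ≈ 4.00000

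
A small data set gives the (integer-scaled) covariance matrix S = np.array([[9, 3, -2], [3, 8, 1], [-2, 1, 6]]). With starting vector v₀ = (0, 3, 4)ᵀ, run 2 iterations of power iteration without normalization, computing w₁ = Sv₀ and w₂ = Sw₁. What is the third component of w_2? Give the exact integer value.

188

w1 = Sv₀ = (9·0 + 3·3 + (-2)·4; 3·0 + 8·3 + 1·4; (-2)·0 + 1·3 + 6·4) = (1, 28, 27)
w2 = Sw1 = (9·1 + 3·28 + (-2)·27; 3·1 + 8·28 + 1·27; (-2)·1 + 1·28 + 6·27) = (39, 254, 188)
The requested component of w2 is 188.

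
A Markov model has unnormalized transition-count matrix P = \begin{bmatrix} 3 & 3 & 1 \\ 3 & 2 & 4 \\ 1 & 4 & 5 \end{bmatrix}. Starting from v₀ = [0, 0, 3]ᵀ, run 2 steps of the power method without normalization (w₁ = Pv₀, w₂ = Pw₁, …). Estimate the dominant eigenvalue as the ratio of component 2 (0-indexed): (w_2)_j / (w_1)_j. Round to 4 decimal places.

w1 = Pv₀ = (3·0 + 3·0 + 1·3; 3·0 + 2·0 + 4·3; 1·0 + 4·0 + 5·3) = (3, 12, 15)
w2 = Pw1 = (3·3 + 3·12 + 1·15; 3·3 + 2·12 + 4·15; 1·3 + 4·12 + 5·15) = (60, 93, 126)
Ratio at component: 126 / 15 = 8.4000

8.4000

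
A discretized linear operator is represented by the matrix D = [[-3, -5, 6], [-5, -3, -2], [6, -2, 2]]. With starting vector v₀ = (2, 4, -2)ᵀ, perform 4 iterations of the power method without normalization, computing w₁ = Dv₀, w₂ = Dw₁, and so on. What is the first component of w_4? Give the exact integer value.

17904

w1 = Dv₀ = ((-3)·2 + (-5)·4 + 6·(-2); (-5)·2 + (-3)·4 + (-2)·(-2); 6·2 + (-2)·4 + 2·(-2)) = (-38, -18, 0)
w2 = Dw1 = ((-3)·(-38) + (-5)·(-18) + 6·0; (-5)·(-38) + (-3)·(-18) + (-2)·0; 6·(-38) + (-2)·(-18) + 2·0) = (204, 244, -192)
w3 = Dw2 = (-2984, -1368, 352)
w4 = Dw3 = (17904, 18320, -14464)
The requested component of w4 is 17904.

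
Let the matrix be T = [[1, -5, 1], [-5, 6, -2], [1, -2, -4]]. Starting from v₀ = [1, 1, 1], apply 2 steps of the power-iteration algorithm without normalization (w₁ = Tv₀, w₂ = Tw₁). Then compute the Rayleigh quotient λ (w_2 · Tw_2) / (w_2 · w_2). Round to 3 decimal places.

-0.352

w1 = Tv₀ = (-3, -1, -5)
w2 = Tw1 = (-3, 19, 19)
Tw2 = (-79, 91, -117)
w2·Tw2 = (-3)·(-79) + 19·91 + 19·(-117) = -257; w2·w2 = (-3)·(-3) + 19·19 + 19·19 = 731
λ ≈ -257/731 = -0.352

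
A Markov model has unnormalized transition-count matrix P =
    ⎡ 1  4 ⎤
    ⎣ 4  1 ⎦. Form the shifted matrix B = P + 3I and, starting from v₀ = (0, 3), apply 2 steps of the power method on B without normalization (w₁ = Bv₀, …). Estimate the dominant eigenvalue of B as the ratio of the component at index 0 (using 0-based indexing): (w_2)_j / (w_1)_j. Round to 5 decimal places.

8.00000

B = P + 3I has rows (4, 4); (4, 4)
w1 = Bv₀ = (4·0 + 4·3; 4·0 + 4·3) = (12, 12)
w2 = Bw1 = (4·12 + 4·12; 4·12 + 4·12) = (96, 96)
Ratio: 96/12 = 8.00000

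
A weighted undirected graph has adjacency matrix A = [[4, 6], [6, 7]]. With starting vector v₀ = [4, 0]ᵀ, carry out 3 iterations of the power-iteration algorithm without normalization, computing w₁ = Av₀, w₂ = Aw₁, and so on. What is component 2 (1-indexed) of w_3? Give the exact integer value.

3096

w1 = Av₀ = (4·4 + 6·0; 6·4 + 7·0) = (16, 24)
w2 = Aw1 = (4·16 + 6·24; 6·16 + 7·24) = (208, 264)
w3 = Aw2 = (2416, 3096)
The requested component of w3 is 3096.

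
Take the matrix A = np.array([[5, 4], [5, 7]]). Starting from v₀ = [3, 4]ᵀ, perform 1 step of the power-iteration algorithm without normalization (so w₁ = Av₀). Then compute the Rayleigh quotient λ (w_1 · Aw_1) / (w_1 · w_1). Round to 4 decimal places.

λ ≈ 10.5854

w1 = Av₀ = (5·3 + 4·4; 5·3 + 7·4) = (31, 43)
Aw1 = (327, 456)
w1·Aw1 = 31·327 + 43·456 = 29745; w1·w1 = 31·31 + 43·43 = 2810
λ ≈ 29745/2810 = 10.5854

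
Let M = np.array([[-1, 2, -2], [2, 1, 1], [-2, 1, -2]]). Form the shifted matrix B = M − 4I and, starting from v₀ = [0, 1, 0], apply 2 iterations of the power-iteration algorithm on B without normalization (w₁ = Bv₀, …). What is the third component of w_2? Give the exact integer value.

B = M − 4I has rows (-5, 2, -2); (2, -3, 1); (-2, 1, -6)
w1 = Bv₀ = (2, -3, 1)
w2 = Bw1 = (-18, 14, -13)
Requested component of w2: -13

-13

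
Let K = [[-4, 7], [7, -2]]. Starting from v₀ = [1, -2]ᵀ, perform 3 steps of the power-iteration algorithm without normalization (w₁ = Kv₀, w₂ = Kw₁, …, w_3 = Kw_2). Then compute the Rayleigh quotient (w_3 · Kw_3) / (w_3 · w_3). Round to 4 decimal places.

w1 = Kv₀ = ((-4)·1 + 7·(-2); 7·1 + (-2)·(-2)) = (-18, 11)
w2 = Kw1 = ((-4)·(-18) + 7·11; 7·(-18) + (-2)·11) = (149, -148)
w3 = Kw2 = (-1632, 1339)
Kw3 = (15901, -14102)
w3·Kw3 = (-1632)·15901 + 1339·(-14102) = -44833010; w3·w3 = (-1632)·(-1632) + 1339·1339 = 4456345
λ ≈ -44833010/4456345 = -10.0605

λ ≈ -10.0605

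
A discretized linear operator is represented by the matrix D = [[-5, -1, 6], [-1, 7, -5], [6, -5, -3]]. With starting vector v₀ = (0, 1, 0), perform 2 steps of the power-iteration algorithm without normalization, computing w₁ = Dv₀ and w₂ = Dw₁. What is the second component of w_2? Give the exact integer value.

75

w1 = Dv₀ = (-1, 7, -5)
w2 = Dw1 = (-32, 75, -26)
The requested component of w2 is 75.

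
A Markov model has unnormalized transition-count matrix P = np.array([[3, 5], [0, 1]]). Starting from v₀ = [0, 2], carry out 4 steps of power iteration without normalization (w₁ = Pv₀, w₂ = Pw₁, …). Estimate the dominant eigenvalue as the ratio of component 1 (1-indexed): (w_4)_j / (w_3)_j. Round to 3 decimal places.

w1 = Pv₀ = (3·0 + 5·2; 0·0 + 1·2) = (10, 2)
w2 = Pw1 = (3·10 + 5·2; 0·10 + 1·2) = (40, 2)
w3 = Pw2 = (130, 2)
w4 = Pw3 = (400, 2)
Ratio at component: 400 / 130 = 3.077

λ ≈ 3.077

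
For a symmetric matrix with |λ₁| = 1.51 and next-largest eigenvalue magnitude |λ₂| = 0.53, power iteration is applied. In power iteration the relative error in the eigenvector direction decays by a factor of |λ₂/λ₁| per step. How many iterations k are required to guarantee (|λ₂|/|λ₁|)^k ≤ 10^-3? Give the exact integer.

7

|λ₂/λ₁| = 0.53/1.51 = 0.35099
Need k ≥ ln(10^-3) / ln(0.35099) = -6.9078 / -1.0470 ≈ 6.598
Smallest integer k satisfying the bound: 7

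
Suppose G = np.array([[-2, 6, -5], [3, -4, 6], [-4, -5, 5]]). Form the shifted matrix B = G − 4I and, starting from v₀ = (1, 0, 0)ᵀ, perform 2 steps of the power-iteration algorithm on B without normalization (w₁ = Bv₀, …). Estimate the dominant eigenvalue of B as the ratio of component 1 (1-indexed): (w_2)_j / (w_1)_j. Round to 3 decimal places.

μ ≈ -12.333

B = G − 4I has rows (-6, 6, -5); (3, -8, 6); (-4, -5, 1)
w1 = Bv₀ = (-6, 3, -4)
w2 = Bw1 = (74, -66, 5)
Ratio: 74/-6 = -12.333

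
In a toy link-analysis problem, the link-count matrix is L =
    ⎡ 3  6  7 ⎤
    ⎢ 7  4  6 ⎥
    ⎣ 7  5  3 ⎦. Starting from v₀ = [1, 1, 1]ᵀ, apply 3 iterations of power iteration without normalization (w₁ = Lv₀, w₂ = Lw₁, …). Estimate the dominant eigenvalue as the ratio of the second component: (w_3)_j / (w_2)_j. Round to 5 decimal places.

w1 = Lv₀ = (16, 17, 15)
w2 = Lw1 = (255, 270, 242)
w3 = Lw2 = (4079, 4317, 3861)
Ratio at component: 4317 / 270 = 15.98889

15.98889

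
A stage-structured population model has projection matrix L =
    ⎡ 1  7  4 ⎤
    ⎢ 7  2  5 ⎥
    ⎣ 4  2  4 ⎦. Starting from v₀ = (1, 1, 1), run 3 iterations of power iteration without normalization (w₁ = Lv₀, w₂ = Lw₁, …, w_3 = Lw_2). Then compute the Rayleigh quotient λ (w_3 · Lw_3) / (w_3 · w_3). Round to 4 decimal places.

λ ≈ 11.8874

w1 = Lv₀ = (1·1 + 7·1 + 4·1; 7·1 + 2·1 + 5·1; 4·1 + 2·1 + 4·1) = (12, 14, 10)
w2 = Lw1 = (1·12 + 7·14 + 4·10; 7·12 + 2·14 + 5·10; 4·12 + 2·14 + 4·10) = (150, 162, 116)
w3 = Lw2 = (1748, 1954, 1388)
Lw3 = (20978, 23084, 16452)
w3·Lw3 = 1748·20978 + 1954·23084 + 1388·16452 = 104611056; w3·w3 = 1748·1748 + 1954·1954 + 1388·1388 = 8800164
λ ≈ 104611056/8800164 = 11.8874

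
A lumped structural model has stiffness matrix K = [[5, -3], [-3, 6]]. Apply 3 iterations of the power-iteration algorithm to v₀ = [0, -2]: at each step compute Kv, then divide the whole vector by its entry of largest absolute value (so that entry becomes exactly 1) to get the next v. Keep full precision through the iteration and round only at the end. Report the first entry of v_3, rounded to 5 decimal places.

Kv0 = (6.000000, -12.000000); divide by -12.000000 → v1 = (-0.500000, 1.000000)
Kv1 = (-5.500000, 7.500000); divide by 7.500000 → v2 = (-0.733333, 1.000000)
Kv2 = (-6.666667, 8.200000); divide by 8.200000 → v3 = (-0.813008, 1.000000)
Requested entry of v3: 600/-738 = -0.81301

-0.81301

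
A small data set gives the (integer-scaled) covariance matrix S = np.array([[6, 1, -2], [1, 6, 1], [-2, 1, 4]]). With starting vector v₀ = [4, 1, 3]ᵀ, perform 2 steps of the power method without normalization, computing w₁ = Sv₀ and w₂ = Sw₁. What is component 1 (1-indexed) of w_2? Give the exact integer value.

w1 = Sv₀ = (6·4 + 1·1 + (-2)·3; 1·4 + 6·1 + 1·3; (-2)·4 + 1·1 + 4·3) = (19, 13, 5)
w2 = Sw1 = (6·19 + 1·13 + (-2)·5; 1·19 + 6·13 + 1·5; (-2)·19 + 1·13 + 4·5) = (117, 102, -5)
The requested component of w2 is 117.

117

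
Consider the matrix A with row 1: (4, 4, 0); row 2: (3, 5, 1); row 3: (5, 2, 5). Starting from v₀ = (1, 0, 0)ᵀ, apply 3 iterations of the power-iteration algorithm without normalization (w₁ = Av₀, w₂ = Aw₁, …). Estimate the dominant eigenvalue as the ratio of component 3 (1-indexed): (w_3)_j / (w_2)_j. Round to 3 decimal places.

λ ≈ 9.000

w1 = Av₀ = (4·1 + 4·0 + 0·0; 3·1 + 5·0 + 1·0; 5·1 + 2·0 + 5·0) = (4, 3, 5)
w2 = Aw1 = (4·4 + 4·3 + 0·5; 3·4 + 5·3 + 1·5; 5·4 + 2·3 + 5·5) = (28, 32, 51)
w3 = Aw2 = (240, 295, 459)
Ratio at component: 459 / 51 = 9.000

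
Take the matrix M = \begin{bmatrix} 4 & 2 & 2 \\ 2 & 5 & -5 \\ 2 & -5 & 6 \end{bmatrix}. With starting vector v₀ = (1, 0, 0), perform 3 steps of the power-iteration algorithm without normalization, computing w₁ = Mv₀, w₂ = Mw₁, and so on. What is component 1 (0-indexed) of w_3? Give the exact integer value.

w1 = Mv₀ = (4·1 + 2·0 + 2·0; 2·1 + 5·0 + (-5)·0; 2·1 + (-5)·0 + 6·0) = (4, 2, 2)
w2 = Mw1 = (4·4 + 2·2 + 2·2; 2·4 + 5·2 + (-5)·2; 2·4 + (-5)·2 + 6·2) = (24, 8, 10)
w3 = Mw2 = (132, 38, 68)
The requested component of w3 is 38.

38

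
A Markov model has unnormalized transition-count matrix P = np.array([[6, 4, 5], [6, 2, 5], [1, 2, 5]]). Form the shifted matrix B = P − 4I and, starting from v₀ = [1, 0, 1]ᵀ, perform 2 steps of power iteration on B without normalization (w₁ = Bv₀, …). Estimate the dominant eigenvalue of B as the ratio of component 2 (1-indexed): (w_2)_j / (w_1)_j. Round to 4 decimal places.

μ ≈ 2.7273

B = P − 4I has rows (2, 4, 5); (6, -2, 5); (1, 2, 1)
w1 = Bv₀ = (2·1 + 4·0 + 5·1; 6·1 + (-2)·0 + 5·1; 1·1 + 2·0 + 1·1) = (7, 11, 2)
w2 = Bw1 = (2·7 + 4·11 + 5·2; 6·7 + (-2)·11 + 5·2; 1·7 + 2·11 + 1·2) = (68, 30, 31)
Ratio: 30/11 = 2.7273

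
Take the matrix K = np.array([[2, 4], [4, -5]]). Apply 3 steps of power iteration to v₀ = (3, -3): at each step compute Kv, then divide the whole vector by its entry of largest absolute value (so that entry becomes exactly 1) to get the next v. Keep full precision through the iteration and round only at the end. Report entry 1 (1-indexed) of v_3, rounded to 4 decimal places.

-0.3766

Kv0 = (-6.00000, 27.00000); divide by 27.00000 → v1 = (-0.22222, 1.00000)
Kv1 = (3.55556, -5.88889); divide by -5.88889 → v2 = (-0.60377, 1.00000)
Kv2 = (2.79245, -7.41509); divide by -7.41509 → v3 = (-0.37659, 1.00000)
Requested entry of v3: -444/1179 = -0.3766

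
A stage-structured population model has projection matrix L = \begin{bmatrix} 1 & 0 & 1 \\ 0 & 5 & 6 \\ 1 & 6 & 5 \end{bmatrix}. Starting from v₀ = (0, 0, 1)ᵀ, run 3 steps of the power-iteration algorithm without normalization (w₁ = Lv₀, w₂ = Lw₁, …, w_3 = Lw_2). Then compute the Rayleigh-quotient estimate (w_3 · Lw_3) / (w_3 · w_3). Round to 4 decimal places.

λ ≈ 11.0499

w1 = Lv₀ = (1·0 + 0·0 + 1·1; 0·0 + 5·0 + 6·1; 1·0 + 6·0 + 5·1) = (1, 6, 5)
w2 = Lw1 = (1·1 + 0·6 + 1·5; 0·1 + 5·6 + 6·5; 1·1 + 6·6 + 5·5) = (6, 60, 62)
w3 = Lw2 = (68, 672, 676)
Lw3 = (744, 7416, 7480)
w3·Lw3 = 68·744 + 672·7416 + 676·7480 = 10090624; w3·w3 = 68·68 + 672·672 + 676·676 = 913184
λ ≈ 10090624/913184 = 11.0499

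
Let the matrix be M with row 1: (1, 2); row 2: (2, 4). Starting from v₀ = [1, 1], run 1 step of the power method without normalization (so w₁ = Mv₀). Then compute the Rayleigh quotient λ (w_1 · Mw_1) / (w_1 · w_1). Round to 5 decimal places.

w1 = Mv₀ = (3, 6)
Mw1 = (15, 30)
w1·Mw1 = 3·15 + 6·30 = 225; w1·w1 = 3·3 + 6·6 = 45
λ ≈ 225/45 = 5.00000

λ ≈ 5.00000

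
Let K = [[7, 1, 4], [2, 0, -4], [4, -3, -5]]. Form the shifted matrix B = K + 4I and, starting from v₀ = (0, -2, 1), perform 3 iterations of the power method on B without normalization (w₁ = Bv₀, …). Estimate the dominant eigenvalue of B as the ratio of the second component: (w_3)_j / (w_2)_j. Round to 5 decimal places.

5.50000

B = K + 4I has rows (11, 1, 4); (2, 4, -4); (4, -3, -1)
w1 = Bv₀ = (2, -12, 5)
w2 = Bw1 = (30, -64, 39)
w3 = Bw2 = (422, -352, 273)
Ratio: -352/-64 = 5.50000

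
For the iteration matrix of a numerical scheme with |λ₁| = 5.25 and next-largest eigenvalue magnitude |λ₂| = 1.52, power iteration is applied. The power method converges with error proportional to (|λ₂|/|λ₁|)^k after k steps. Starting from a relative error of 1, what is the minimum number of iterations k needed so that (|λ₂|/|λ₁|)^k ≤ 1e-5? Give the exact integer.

10

|λ₂/λ₁| = 1.52/5.25 = 0.28952
Need k ≥ ln(1e-5) / ln(0.28952) = -11.5129 / -1.2395 ≈ 9.288
Smallest integer k satisfying the bound: 10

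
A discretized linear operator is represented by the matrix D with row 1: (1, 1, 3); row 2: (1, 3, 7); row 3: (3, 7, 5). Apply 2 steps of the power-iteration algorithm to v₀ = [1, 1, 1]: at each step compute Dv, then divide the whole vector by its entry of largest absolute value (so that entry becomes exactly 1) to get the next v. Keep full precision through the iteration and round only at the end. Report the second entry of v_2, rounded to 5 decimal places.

Dv0 = (5.000000, 11.000000, 15.000000); divide by 15.000000 → v1 = (0.333333, 0.733333, 1.000000)
Dv1 = (4.066667, 9.533333, 11.133333); divide by 11.133333 → v2 = (0.365269, 0.856287, 1.000000)
Requested entry of v2: 143/167 = 0.85629

0.85629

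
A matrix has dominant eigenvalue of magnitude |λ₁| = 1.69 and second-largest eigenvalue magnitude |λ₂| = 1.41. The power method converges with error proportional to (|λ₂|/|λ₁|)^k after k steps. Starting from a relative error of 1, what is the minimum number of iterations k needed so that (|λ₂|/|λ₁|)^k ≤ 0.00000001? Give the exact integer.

102

|λ₂/λ₁| = 1.41/1.69 = 0.83432
Need k ≥ ln(0.00000001) / ln(0.83432) = -18.4207 / -0.1811 ≈ 101.694
Smallest integer k satisfying the bound: 102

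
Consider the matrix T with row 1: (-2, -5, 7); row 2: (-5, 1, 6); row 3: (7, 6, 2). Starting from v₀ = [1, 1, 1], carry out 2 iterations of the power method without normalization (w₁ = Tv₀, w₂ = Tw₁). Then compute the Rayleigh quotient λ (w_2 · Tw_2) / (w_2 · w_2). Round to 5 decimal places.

λ ≈ 0.45551

w1 = Tv₀ = ((-2)·1 + (-5)·1 + 7·1; (-5)·1 + 1·1 + 6·1; 7·1 + 6·1 + 2·1) = (0, 2, 15)
w2 = Tw1 = ((-2)·0 + (-5)·2 + 7·15; (-5)·0 + 1·2 + 6·15; 7·0 + 6·2 + 2·15) = (95, 92, 42)
Tw2 = (-356, -131, 1301)
w2·Tw2 = 95·(-356) + 92·(-131) + 42·1301 = 8770; w2·w2 = 95·95 + 92·92 + 42·42 = 19253
λ ≈ 8770/19253 = 0.45551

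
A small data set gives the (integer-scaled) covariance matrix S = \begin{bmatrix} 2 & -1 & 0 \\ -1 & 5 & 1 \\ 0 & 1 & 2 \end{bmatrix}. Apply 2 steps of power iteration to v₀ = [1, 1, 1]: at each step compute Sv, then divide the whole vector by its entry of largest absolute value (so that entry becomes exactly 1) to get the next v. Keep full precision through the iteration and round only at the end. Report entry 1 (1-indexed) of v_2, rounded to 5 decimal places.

Sv0 = (1.000000, 5.000000, 3.000000); divide by 5.000000 → v1 = (0.200000, 1.000000, 0.600000)
Sv1 = (-0.600000, 5.400000, 2.200000); divide by 5.400000 → v2 = (-0.111111, 1.000000, 0.407407)
Requested entry of v2: -3/27 = -0.11111

-0.11111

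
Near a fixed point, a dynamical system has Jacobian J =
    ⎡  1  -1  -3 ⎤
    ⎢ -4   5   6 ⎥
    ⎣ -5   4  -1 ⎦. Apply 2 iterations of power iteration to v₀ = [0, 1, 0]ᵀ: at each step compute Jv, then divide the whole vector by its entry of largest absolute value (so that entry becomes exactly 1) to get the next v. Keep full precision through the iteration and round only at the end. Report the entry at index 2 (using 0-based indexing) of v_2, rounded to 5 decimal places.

0.39623

Jv0 = (-1.000000, 5.000000, 4.000000); divide by 5.000000 → v1 = (-0.200000, 1.000000, 0.800000)
Jv1 = (-3.600000, 10.600000, 4.200000); divide by 10.600000 → v2 = (-0.339623, 1.000000, 0.396226)
Requested entry of v2: 21/53 = 0.39623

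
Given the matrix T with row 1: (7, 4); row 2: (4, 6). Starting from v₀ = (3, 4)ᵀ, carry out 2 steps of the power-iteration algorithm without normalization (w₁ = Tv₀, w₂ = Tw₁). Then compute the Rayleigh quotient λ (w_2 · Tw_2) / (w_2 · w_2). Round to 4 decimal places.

10.5301

w1 = Tv₀ = (7·3 + 4·4; 4·3 + 6·4) = (37, 36)
w2 = Tw1 = (7·37 + 4·36; 4·37 + 6·36) = (403, 364)
Tw2 = (4277, 3796)
w2·Tw2 = 403·4277 + 364·3796 = 3105375; w2·w2 = 403·403 + 364·364 = 294905
λ ≈ 3105375/294905 = 10.5301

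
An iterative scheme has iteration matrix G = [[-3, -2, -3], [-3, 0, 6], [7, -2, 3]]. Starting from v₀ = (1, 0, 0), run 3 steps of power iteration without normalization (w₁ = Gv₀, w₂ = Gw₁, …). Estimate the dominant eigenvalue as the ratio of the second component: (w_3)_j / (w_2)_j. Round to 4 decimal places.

w1 = Gv₀ = ((-3)·1 + (-2)·0 + (-3)·0; (-3)·1 + 0·0 + 6·0; 7·1 + (-2)·0 + 3·0) = (-3, -3, 7)
w2 = Gw1 = ((-3)·(-3) + (-2)·(-3) + (-3)·7; (-3)·(-3) + 0·(-3) + 6·7; 7·(-3) + (-2)·(-3) + 3·7) = (-6, 51, 6)
w3 = Gw2 = (-102, 54, -126)
Ratio at component: 54 / 51 = 1.0588

λ ≈ 1.0588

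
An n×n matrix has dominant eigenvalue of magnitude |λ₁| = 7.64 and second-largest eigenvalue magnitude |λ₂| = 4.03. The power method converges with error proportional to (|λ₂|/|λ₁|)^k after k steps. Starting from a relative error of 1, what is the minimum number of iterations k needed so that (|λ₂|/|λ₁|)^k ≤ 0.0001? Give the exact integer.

|λ₂/λ₁| = 4.03/7.64 = 0.52749
Need k ≥ ln(0.0001) / ln(0.52749) = -9.2103 / -0.6396 ≈ 14.399
Smallest integer k satisfying the bound: 15

15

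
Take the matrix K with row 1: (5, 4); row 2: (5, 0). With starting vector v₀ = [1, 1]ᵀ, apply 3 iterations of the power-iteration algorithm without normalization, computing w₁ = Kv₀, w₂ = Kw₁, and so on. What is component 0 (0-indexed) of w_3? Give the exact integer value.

w1 = Kv₀ = (5·1 + 4·1; 5·1 + 0·1) = (9, 5)
w2 = Kw1 = (5·9 + 4·5; 5·9 + 0·5) = (65, 45)
w3 = Kw2 = (505, 325)
The requested component of w3 is 505.

505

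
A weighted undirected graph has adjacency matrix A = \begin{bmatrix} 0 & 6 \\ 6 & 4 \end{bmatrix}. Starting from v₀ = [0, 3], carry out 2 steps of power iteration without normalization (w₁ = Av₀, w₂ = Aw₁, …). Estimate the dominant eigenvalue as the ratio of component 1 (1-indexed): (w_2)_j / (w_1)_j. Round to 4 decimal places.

4.0000

w1 = Av₀ = (18, 12)
w2 = Aw1 = (72, 156)
Ratio at component: 72 / 18 = 4.0000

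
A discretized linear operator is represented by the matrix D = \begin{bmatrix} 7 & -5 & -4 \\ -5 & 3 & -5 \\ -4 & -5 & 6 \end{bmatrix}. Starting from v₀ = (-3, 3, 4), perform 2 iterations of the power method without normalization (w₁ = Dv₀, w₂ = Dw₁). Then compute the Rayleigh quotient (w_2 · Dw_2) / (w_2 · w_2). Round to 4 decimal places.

w1 = Dv₀ = (-52, 4, 21)
w2 = Dw1 = (-468, 167, 314)
Dw2 = (-5367, 1271, 2921)
w2·Dw2 = (-468)·(-5367) + 167·1271 + 314·2921 = 3641207; w2·w2 = (-468)·(-468) + 167·167 + 314·314 = 345509
λ ≈ 3641207/345509 = 10.5387

10.5387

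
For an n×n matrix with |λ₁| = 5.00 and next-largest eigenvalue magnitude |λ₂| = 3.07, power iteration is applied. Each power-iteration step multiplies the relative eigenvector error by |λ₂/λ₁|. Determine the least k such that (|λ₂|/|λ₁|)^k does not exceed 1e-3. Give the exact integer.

|λ₂/λ₁| = 3.07/5.00 = 0.61400
Need k ≥ ln(1e-3) / ln(0.61400) = -6.9078 / -0.4878 ≈ 14.162
Smallest integer k satisfying the bound: 15

15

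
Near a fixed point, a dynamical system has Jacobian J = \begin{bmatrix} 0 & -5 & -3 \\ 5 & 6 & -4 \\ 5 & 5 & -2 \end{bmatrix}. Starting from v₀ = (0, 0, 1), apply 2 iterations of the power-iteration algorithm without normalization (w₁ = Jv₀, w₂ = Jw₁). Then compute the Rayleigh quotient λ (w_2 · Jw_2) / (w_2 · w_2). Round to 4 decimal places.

w1 = Jv₀ = (-3, -4, -2)
w2 = Jw1 = (26, -31, -31)
Jw2 = (248, 68, 37)
w2·Jw2 = 26·248 + (-31)·68 + (-31)·37 = 3193; w2·w2 = 26·26 + (-31)·(-31) + (-31)·(-31) = 2598
λ ≈ 3193/2598 = 1.2290

1.2290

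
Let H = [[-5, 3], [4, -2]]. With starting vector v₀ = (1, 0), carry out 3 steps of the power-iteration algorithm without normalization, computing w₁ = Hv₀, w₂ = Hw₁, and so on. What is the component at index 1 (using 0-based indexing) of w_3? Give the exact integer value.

204

w1 = Hv₀ = ((-5)·1 + 3·0; 4·1 + (-2)·0) = (-5, 4)
w2 = Hw1 = ((-5)·(-5) + 3·4; 4·(-5) + (-2)·4) = (37, -28)
w3 = Hw2 = (-269, 204)
The requested component of w3 is 204.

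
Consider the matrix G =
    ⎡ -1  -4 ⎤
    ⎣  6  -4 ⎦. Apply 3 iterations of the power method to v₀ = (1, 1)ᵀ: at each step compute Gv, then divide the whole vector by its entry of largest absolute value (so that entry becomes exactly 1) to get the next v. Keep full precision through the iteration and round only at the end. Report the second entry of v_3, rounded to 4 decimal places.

Gv0 = (-5.00000, 2.00000); divide by -5.00000 → v1 = (1.00000, -0.40000)
Gv1 = (0.60000, 7.60000); divide by 7.60000 → v2 = (0.07895, 1.00000)
Gv2 = (-4.07895, -3.52632); divide by -4.07895 → v3 = (1.00000, 0.86452)
Requested entry of v3: 134/155 = 0.8645

0.8645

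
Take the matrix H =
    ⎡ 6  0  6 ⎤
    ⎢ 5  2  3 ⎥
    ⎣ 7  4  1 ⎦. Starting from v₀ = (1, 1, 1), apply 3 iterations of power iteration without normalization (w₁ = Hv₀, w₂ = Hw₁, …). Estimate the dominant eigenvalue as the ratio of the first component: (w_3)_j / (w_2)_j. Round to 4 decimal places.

w1 = Hv₀ = (6·1 + 0·1 + 6·1; 5·1 + 2·1 + 3·1; 7·1 + 4·1 + 1·1) = (12, 10, 12)
w2 = Hw1 = (6·12 + 0·10 + 6·12; 5·12 + 2·10 + 3·12; 7·12 + 4·10 + 1·12) = (144, 116, 136)
w3 = Hw2 = (1680, 1360, 1608)
Ratio at component: 1680 / 144 = 11.6667

11.6667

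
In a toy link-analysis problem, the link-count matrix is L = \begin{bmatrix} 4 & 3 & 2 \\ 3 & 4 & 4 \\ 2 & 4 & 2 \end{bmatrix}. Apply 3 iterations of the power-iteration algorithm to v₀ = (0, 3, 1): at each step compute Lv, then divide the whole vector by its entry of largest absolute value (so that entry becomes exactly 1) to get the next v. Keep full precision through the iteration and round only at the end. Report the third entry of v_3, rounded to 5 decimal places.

Lv0 = (11.000000, 16.000000, 14.000000); divide by 16.000000 → v1 = (0.687500, 1.000000, 0.875000)
Lv1 = (7.500000, 9.562500, 7.125000); divide by 9.562500 → v2 = (0.784314, 1.000000, 0.745098)
Lv2 = (7.627451, 9.333333, 7.058824); divide by 9.333333 → v3 = (0.817227, 1.000000, 0.756303)
Requested entry of v3: 1080/1428 = 0.75630

0.75630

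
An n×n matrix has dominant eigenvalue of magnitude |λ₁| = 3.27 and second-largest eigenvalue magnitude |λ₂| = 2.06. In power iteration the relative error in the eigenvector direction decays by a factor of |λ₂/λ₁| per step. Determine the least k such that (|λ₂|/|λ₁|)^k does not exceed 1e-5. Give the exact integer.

|λ₂/λ₁| = 2.06/3.27 = 0.62997
Need k ≥ ln(1e-5) / ln(0.62997) = -11.5129 / -0.4621 ≈ 24.915
Smallest integer k satisfying the bound: 25

25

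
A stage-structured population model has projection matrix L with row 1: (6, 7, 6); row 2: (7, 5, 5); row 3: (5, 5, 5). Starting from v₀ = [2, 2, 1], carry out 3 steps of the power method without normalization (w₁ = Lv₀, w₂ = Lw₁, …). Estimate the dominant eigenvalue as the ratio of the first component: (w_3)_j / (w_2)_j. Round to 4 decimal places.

λ ≈ 17.0789

w1 = Lv₀ = (32, 29, 25)
w2 = Lw1 = (545, 494, 430)
w3 = Lw2 = (9308, 8435, 7345)
Ratio at component: 9308 / 545 = 17.0789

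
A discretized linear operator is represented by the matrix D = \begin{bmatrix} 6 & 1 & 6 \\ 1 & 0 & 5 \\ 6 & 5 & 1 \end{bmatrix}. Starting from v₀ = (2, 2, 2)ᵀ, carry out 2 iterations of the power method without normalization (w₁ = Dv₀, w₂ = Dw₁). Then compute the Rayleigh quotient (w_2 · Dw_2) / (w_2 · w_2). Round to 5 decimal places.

λ ≈ 11.24321

w1 = Dv₀ = (6·2 + 1·2 + 6·2; 1·2 + 0·2 + 5·2; 6·2 + 5·2 + 1·2) = (26, 12, 24)
w2 = Dw1 = (6·26 + 1·12 + 6·24; 1·26 + 0·12 + 5·24; 6·26 + 5·12 + 1·24) = (312, 146, 240)
Dw2 = (3458, 1512, 2842)
w2·Dw2 = 312·3458 + 146·1512 + 240·2842 = 1981728; w2·w2 = 312·312 + 146·146 + 240·240 = 176260
λ ≈ 1981728/176260 = 11.24321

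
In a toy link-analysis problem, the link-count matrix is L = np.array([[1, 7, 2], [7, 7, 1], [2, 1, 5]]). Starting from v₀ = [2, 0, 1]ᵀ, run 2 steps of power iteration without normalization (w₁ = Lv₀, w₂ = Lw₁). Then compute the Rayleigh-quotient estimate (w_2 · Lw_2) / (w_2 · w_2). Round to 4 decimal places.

w1 = Lv₀ = (4, 15, 9)
w2 = Lw1 = (127, 142, 68)
Lw2 = (1257, 1951, 736)
w2·Lw2 = 127·1257 + 142·1951 + 68·736 = 486729; w2·w2 = 127·127 + 142·142 + 68·68 = 40917
λ ≈ 486729/40917 = 11.8955

11.8955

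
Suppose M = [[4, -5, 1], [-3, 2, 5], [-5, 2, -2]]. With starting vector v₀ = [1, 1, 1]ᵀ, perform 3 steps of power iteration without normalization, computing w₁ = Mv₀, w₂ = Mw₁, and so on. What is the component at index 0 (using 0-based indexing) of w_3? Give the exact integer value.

w1 = Mv₀ = (4·1 + (-5)·1 + 1·1; (-3)·1 + 2·1 + 5·1; (-5)·1 + 2·1 + (-2)·1) = (0, 4, -5)
w2 = Mw1 = (4·0 + (-5)·4 + 1·(-5); (-3)·0 + 2·4 + 5·(-5); (-5)·0 + 2·4 + (-2)·(-5)) = (-25, -17, 18)
w3 = Mw2 = (3, 131, 55)
The requested component of w3 is 3.

3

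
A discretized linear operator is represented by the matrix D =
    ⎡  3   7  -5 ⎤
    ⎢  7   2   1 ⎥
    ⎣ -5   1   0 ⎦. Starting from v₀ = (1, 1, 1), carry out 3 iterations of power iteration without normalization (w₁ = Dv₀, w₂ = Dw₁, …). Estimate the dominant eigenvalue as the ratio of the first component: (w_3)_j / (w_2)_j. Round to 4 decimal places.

w1 = Dv₀ = (3·1 + 7·1 + (-5)·1; 7·1 + 2·1 + 1·1; (-5)·1 + 1·1 + 0·1) = (5, 10, -4)
w2 = Dw1 = (3·5 + 7·10 + (-5)·(-4); 7·5 + 2·10 + 1·(-4); (-5)·5 + 1·10 + 0·(-4)) = (105, 51, -15)
w3 = Dw2 = (747, 822, -474)
Ratio at component: 747 / 105 = 7.1143

7.1143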